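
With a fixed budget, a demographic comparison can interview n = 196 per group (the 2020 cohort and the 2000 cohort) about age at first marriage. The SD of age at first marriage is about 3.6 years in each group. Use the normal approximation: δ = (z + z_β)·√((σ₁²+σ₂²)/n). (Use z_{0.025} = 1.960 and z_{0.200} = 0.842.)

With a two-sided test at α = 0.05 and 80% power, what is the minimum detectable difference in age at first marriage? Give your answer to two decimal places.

Minimum detectable difference ≈ 1.02 years

δ = (z_{α/2} + z_β) · √((σ₁²+σ₂²)/n)
  = (1.960 + 0.842) · √(25.92/196)
  = 2.802 · √0.13224
  = 2.802 · 0.3637
  = 1.0190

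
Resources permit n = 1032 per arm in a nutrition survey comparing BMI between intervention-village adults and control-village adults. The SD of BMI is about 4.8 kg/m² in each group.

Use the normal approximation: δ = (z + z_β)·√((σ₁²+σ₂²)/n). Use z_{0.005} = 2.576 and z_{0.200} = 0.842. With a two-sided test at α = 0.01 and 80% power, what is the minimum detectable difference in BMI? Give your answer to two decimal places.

δ = (z_{α/2} + z_β) · √((σ₁²+σ₂²)/n)
  = (2.576 + 0.842) · √(46.08/1032)
  = 3.418 · √0.04465
  = 3.418 · 0.2113
  = 0.7223

Minimum detectable difference ≈ 0.72 kg/m²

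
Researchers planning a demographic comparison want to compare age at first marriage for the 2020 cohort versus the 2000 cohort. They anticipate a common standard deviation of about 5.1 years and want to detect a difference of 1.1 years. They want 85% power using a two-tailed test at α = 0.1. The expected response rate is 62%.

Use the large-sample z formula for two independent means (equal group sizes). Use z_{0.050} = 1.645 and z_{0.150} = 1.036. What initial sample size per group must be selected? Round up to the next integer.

n = (z_{α/2} + z_β)² · (σ₁² + σ₂²) / δ²
  = (1.645 + 1.036)² · (2·5.1² = 52.02) / 1.1²
  = 7.1878 · 52.02 / 1.21
  = 309.01
Adjust for 62% response: 309.01 / 0.62 = 498.41.
Round up → n = 499 per group.

n = 499 per group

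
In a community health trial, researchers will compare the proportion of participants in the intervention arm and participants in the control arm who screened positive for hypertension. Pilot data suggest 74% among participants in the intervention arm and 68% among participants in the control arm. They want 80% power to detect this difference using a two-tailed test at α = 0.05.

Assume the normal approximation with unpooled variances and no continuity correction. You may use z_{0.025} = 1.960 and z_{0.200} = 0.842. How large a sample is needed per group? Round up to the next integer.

n = (z_{α/2} + z_β)² · [p₁(1−p₁) + p₂(1−p₂)] / (p₁ − p₂)²
  = (1.960 + 0.842)² · (0.74·0.26 + 0.68·0.32) / (0.06)²
  = (2.802)² · (0.1924 + 0.2176) / 0.0036
  = 7.8512 · 0.4100 / 0.0036
  = 894.16
Round up → n = 895 per group.

n = 895 per group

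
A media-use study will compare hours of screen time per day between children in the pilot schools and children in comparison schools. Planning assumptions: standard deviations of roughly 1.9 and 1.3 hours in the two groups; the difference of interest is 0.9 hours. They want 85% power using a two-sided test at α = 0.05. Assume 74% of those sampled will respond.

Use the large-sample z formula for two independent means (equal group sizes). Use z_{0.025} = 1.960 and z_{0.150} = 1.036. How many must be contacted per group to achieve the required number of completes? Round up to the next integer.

n = 80 per group

n = (z_{α/2} + z_β)² · (σ₁² + σ₂²) / δ²
  = (1.960 + 1.036)² · (1.9² + 1.3² = 5.3) / 0.9²
  = 8.9760 · 5.3 / 0.81
  = 58.73
Adjust for 74% response: 58.73 / 0.74 = 79.37.
Round up → n = 80 per group.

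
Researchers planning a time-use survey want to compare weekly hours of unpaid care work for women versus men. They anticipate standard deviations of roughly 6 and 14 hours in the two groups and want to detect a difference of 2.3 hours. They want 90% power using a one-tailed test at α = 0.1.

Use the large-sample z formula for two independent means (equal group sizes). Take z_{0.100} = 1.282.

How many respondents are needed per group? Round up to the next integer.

n = (z_α + z_β)² · (σ₁² + σ₂²) / δ²
  = (1.282 + 1.282)² · (6² + 14² = 232) / 2.3²
  = 6.5741 · 232 / 5.29
  = 288.32
Round up → n = 289 per group.

n = 289 per group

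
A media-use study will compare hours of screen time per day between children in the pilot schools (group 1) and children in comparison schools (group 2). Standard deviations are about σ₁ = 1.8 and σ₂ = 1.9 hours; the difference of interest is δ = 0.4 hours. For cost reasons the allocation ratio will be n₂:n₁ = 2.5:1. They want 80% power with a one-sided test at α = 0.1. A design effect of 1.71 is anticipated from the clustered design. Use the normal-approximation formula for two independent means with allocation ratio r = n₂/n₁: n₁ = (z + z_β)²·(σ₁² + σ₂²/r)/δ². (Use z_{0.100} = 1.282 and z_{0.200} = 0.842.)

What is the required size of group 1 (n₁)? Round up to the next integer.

n₁ = (z_α + z_β)² · (σ₁² + σ₂²/r) / δ²
   = (1.282 + 0.842)² · (1.8² + 1.9²/2.5) / 0.4²
   = 4.5114 · (3.24 + 1.444) / 0.16
   = 4.5114 · 4.684 / 0.16
   = 132.07
Design effect: 1.71 × 132.07 = 225.84.
Round up → n₁ = 226; n₂ = r·n₁ = 2.5 × 226 = 565.

n₁ = 226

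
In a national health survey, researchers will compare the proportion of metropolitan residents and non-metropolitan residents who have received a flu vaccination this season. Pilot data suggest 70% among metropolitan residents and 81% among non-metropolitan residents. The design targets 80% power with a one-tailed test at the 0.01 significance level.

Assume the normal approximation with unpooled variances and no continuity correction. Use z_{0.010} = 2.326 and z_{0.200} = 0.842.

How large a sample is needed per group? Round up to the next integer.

n = 302 per group

n = (z_α + z_β)² · [p₁(1−p₁) + p₂(1−p₂)] / (p₁ − p₂)²
  = (2.326 + 0.842)² · (0.70·0.30 + 0.81·0.19) / (-0.11)²
  = (3.168)² · (0.2100 + 0.1539) / 0.0121
  = 10.0362 · 0.3639 / 0.0121
  = 301.83
Round up → n = 302 per group.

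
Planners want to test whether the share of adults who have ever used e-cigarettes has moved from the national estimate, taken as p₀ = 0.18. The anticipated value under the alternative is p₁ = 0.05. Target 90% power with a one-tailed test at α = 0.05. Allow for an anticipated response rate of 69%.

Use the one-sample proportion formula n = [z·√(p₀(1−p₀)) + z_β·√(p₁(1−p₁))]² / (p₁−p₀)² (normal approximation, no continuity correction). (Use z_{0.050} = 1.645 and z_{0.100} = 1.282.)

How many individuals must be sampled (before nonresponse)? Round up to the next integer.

n = 72

n = [z_α·√(p₀q₀) + z_β·√(p₁q₁)]² / (p₁ − p₀)²
  = [1.645·√(0.18·0.82) + 1.282·√(0.05·0.95)]² / (-0.13)²
  = [1.645·0.3842 + 1.282·0.2179]² / 0.0169
  = [0.9114]² / 0.0169
  = 49.15
Adjust for 69% response: 49.15 / 0.69 = 71.23.
Round up → n = 72.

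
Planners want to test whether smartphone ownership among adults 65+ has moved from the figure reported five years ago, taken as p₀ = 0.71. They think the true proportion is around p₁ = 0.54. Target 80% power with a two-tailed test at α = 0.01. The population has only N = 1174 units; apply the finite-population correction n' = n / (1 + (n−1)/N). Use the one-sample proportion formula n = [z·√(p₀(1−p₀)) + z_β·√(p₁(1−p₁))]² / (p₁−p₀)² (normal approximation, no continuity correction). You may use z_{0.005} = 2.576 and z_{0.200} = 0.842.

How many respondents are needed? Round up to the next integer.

n = [z_{α/2}·√(p₀q₀) + z_β·√(p₁q₁)]² / (p₁ − p₀)²
  = [2.576·√(0.71·0.29) + 0.842·√(0.54·0.46)]² / (-0.17)²
  = [2.576·0.4538 + 0.842·0.4984]² / 0.0289
  = [1.5885]² / 0.0289
  = 87.32
Finite-population correction (N = 1174): 87.32 / (1 + (87.32 − 1)/1174) = 81.34.
Round up → n = 82.

n = 82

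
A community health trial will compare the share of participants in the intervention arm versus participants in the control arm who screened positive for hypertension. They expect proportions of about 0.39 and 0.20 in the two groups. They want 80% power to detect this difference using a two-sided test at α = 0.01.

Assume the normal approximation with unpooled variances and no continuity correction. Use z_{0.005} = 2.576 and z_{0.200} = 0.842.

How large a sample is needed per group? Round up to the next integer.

n = 129 per group

n = (z_{α/2} + z_β)² · [p₁(1−p₁) + p₂(1−p₂)] / (p₁ − p₂)²
  = (2.576 + 0.842)² · (0.39·0.61 + 0.20·0.80) / (0.19)²
  = (3.418)² · (0.2379 + 0.1600) / 0.0361
  = 11.6827 · 0.3979 / 0.0361
  = 128.77
Round up → n = 129 per group.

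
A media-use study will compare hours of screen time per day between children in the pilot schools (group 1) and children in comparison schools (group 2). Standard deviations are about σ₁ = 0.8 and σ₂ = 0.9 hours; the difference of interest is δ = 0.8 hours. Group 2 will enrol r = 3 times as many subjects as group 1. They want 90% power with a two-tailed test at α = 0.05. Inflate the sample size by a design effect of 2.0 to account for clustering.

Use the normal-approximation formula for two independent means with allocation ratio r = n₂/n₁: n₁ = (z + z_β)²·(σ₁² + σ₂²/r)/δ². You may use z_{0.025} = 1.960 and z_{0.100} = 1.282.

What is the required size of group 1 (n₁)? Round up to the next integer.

n₁ = 30

n₁ = (z_{α/2} + z_β)² · (σ₁² + σ₂²/r) / δ²
   = (1.960 + 1.282)² · (0.8² + 0.9²/3) / 0.8²
   = 10.5106 · (0.64 + 0.27) / 0.64
   = 10.5106 · 0.91 / 0.64
   = 14.94
Design effect: 2.0 × 14.94 = 29.89.
Round up → n₁ = 30; n₂ = r·n₁ = 3 × 30 = 90.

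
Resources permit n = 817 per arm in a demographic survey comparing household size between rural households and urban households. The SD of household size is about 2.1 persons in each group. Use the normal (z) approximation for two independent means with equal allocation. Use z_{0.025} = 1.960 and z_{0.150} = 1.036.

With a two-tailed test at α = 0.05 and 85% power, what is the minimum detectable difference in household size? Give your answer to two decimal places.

δ = (z_{α/2} + z_β) · √((σ₁²+σ₂²)/n)
  = (1.960 + 1.036) · √(8.82/817)
  = 2.996 · √0.0108
  = 2.996 · 0.1039
  = 0.3113

Minimum detectable difference ≈ 0.31 persons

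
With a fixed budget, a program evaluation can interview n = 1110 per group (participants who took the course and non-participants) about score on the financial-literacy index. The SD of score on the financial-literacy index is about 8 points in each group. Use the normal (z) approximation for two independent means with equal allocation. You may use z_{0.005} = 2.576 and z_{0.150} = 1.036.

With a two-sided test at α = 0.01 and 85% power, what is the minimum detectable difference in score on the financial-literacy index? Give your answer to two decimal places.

δ = (z_{α/2} + z_β) · √((σ₁²+σ₂²)/n)
  = (2.576 + 1.036) · √(128/1110)
  = 3.612 · √0.11532
  = 3.612 · 0.3396
  = 1.2266

Minimum detectable difference ≈ 1.23 points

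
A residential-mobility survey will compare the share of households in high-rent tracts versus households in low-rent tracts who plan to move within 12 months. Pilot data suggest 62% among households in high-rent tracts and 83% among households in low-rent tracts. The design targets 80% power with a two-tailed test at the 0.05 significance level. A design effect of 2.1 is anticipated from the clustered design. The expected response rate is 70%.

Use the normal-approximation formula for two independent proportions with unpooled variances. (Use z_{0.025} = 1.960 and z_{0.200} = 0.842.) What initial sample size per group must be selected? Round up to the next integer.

n = (z_{α/2} + z_β)² · [p₁(1−p₁) + p₂(1−p₂)] / (p₁ − p₂)²
  = (1.960 + 0.842)² · (0.62·0.38 + 0.83·0.17) / (-0.21)²
  = (2.802)² · (0.2356 + 0.1411) / 0.0441
  = 7.8512 · 0.3767 / 0.0441
  = 67.06
Design effect: 2.1 × 67.06 = 140.84.
Adjust for 70% response: 140.84 / 0.70 = 201.19.
Round up → n = 202 per group.

n = 202 per group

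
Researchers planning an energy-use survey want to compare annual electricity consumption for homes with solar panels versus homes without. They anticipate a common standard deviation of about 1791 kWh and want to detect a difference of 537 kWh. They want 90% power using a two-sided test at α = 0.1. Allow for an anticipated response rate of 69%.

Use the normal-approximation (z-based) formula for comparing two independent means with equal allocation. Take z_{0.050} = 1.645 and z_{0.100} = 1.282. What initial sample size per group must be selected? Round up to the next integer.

n = (z_{α/2} + z_β)² · (σ₁² + σ₂²) / δ²
  = (1.645 + 1.282)² · (2·1791² = 6415362) / 537²
  = 8.5673 · 6415362 / 288369
  = 190.60
Adjust for 69% response: 190.60 / 0.69 = 276.23.
Round up → n = 277 per group.

n = 277 per group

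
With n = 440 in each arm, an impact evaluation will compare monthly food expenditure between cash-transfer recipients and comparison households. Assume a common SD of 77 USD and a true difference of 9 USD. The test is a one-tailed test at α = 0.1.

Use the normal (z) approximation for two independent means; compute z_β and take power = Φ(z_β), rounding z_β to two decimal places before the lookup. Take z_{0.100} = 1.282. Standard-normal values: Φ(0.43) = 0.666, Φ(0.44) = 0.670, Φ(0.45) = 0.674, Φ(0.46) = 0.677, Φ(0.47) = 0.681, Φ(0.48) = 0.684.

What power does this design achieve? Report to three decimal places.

Power ≈ 0.674

z_β = δ·√(n/(σ₁²+σ₂²)) − z_α
    = 9 · √(440/11858) − 1.282
    = 9 · 0.19263 − 1.282
    = 1.7337 − 1.282 = 0.4517 → 0.45
Power = Φ(0.45) = 0.674.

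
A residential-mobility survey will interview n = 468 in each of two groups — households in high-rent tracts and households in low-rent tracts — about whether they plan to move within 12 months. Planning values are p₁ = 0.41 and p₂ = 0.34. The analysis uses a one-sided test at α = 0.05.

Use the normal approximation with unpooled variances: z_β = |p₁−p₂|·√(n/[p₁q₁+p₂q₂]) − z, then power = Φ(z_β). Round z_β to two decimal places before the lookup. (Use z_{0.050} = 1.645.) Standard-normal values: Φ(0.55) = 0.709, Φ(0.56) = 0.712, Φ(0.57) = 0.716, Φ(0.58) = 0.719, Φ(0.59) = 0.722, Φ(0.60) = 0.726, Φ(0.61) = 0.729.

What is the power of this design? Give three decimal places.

z_β = |p₁−p₂|·√(n/[p₁q₁+p₂q₂]) − z_α
    = 0.07 · √(468/0.4663) − 1.645
    = 0.07 · 31.6804 − 1.645
    = 2.2176 − 1.645 = 0.5726 → 0.57
Power = Φ(0.57) = 0.716.

Power ≈ 0.716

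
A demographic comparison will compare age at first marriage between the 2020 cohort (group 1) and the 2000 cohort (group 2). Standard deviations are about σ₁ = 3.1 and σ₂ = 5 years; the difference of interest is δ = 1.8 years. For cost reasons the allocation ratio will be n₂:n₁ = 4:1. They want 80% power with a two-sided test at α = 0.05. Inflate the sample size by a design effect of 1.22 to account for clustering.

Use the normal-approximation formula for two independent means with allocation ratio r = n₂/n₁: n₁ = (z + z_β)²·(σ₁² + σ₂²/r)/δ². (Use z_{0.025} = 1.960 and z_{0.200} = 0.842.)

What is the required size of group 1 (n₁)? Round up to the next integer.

n₁ = 47

n₁ = (z_{α/2} + z_β)² · (σ₁² + σ₂²/r) / δ²
   = (1.960 + 0.842)² · (3.1² + 5²/4) / 1.8²
   = 7.8512 · (9.61 + 6.25) / 3.24
   = 7.8512 · 15.86 / 3.24
   = 38.43
Design effect: 1.22 × 38.43 = 46.89.
Round up → n₁ = 47; n₂ = r·n₁ = 4 × 47 = 188.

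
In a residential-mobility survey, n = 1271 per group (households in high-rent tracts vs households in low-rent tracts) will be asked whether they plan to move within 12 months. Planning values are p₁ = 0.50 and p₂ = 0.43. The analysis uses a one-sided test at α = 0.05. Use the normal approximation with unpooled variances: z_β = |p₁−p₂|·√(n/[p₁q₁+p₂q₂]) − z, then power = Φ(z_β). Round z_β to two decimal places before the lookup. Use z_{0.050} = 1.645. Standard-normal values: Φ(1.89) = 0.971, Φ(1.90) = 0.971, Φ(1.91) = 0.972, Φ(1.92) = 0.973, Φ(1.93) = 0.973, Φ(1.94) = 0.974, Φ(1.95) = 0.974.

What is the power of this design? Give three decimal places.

z_β = |p₁−p₂|·√(n/[p₁q₁+p₂q₂]) − z_α
    = 0.07 · √(1271/0.4951) − 1.645
    = 0.07 · 50.6671 − 1.645
    = 3.5467 − 1.645 = 1.9017 → 1.90
Power = Φ(1.90) = 0.971.

Power ≈ 0.971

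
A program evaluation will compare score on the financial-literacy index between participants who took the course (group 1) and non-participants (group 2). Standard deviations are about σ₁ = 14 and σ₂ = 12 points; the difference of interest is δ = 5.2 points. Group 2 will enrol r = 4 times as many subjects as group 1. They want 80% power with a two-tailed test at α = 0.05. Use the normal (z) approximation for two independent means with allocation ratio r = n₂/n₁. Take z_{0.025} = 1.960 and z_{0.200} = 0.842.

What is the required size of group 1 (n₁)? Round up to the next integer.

n₁ = (z_{α/2} + z_β)² · (σ₁² + σ₂²/r) / δ²
   = (1.960 + 0.842)² · (14² + 12²/4) / 5.2²
   = 7.8512 · (196 + 36) / 27.04
   = 7.8512 · 232 / 27.04
   = 67.36
Round up → n₁ = 68; n₂ = r·n₁ = 4 × 68 = 272.

n₁ = 68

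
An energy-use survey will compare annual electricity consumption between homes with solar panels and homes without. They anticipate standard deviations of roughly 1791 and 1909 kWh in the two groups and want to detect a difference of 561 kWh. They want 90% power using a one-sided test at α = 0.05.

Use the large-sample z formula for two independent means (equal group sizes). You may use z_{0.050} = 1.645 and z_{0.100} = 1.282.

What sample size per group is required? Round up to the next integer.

n = (z_α + z_β)² · (σ₁² + σ₂²) / δ²
  = (1.645 + 1.282)² · (1791² + 1909² = 6851962) / 561²
  = 8.5673 · 6851962 / 314721
  = 186.52
Round up → n = 187 per group.

n = 187 per group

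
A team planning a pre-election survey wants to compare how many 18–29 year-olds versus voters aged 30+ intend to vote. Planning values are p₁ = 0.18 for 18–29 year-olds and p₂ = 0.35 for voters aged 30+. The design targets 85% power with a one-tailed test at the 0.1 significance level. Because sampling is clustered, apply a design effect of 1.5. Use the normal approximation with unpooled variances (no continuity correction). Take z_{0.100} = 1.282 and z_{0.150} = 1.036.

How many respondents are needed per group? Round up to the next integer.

n = (z_α + z_β)² · [p₁(1−p₁) + p₂(1−p₂)] / (p₁ − p₂)²
  = (1.282 + 1.036)² · (0.18·0.82 + 0.35·0.65) / (-0.17)²
  = (2.318)² · (0.1476 + 0.2275) / 0.0289
  = 5.3731 · 0.3751 / 0.0289
  = 69.74
Design effect: 1.5 × 69.74 = 104.61.
Round up → n = 105 per group.

n = 105 per group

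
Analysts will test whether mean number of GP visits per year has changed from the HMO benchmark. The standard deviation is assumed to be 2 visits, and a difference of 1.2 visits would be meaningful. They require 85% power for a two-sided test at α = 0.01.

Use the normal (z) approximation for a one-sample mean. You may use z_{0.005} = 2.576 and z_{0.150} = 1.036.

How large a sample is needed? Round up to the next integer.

n = (z_{α/2} + z_β)² · σ² / δ²
  = (2.576 + 1.036)² · 2² / 1.2²
  = 13.0465 · 4 / 1.44
  = 36.24
Round up → n = 37.

n = 37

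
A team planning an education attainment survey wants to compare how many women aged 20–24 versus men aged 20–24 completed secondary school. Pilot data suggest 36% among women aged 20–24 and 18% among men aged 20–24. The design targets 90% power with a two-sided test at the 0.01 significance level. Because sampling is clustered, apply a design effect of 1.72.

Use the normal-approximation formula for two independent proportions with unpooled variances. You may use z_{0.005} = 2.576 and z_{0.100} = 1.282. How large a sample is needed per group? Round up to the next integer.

n = 299 per group

n = (z_{α/2} + z_β)² · [p₁(1−p₁) + p₂(1−p₂)] / (p₁ − p₂)²
  = (2.576 + 1.282)² · (0.36·0.64 + 0.18·0.82) / (0.18)²
  = (3.858)² · (0.2304 + 0.1476) / 0.0324
  = 14.8842 · 0.3780 / 0.0324
  = 173.65
Design effect: 1.72 × 173.65 = 298.68.
Round up → n = 299 per group.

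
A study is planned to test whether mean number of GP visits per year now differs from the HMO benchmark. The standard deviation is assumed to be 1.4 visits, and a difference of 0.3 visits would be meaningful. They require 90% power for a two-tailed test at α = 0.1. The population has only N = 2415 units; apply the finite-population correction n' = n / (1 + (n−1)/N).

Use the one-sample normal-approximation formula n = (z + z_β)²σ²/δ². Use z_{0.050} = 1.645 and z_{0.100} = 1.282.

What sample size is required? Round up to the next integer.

n = (z_{α/2} + z_β)² · σ² / δ²
  = (1.645 + 1.282)² · 1.4² / 0.3²
  = 8.5673 · 1.96 / 0.09
  = 186.58
Finite-population correction (N = 2415): 186.58 / (1 + (186.58 − 1)/2415) = 173.26.
Round up → n = 174.

n = 174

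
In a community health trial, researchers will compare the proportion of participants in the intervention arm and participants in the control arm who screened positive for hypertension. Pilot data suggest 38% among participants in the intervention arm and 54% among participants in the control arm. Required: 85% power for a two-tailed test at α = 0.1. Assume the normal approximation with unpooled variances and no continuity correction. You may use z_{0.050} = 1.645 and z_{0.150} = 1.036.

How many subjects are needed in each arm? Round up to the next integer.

n = (z_{α/2} + z_β)² · [p₁(1−p₁) + p₂(1−p₂)] / (p₁ − p₂)²
  = (1.645 + 1.036)² · (0.38·0.62 + 0.54·0.46) / (-0.16)²
  = (2.681)² · (0.2356 + 0.2484) / 0.0256
  = 7.1878 · 0.4840 / 0.0256
  = 135.89
Round up → n = 136 per group.

n = 136 per group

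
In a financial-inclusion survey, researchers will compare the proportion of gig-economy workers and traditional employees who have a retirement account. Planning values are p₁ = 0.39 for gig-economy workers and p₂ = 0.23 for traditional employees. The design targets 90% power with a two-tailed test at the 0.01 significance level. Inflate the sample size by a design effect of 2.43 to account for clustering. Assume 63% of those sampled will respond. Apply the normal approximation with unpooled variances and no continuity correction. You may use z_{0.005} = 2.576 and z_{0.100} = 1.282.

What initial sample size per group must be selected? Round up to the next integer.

n = (z_{α/2} + z_β)² · [p₁(1−p₁) + p₂(1−p₂)] / (p₁ − p₂)²
  = (2.576 + 1.282)² · (0.39·0.61 + 0.23·0.77) / (0.16)²
  = (3.858)² · (0.2379 + 0.1771) / 0.0256
  = 14.8842 · 0.4150 / 0.0256
  = 241.29
Design effect: 2.43 × 241.29 = 586.33.
Adjust for 63% response: 586.33 / 0.63 = 930.68.
Round up → n = 931 per group.

n = 931 per group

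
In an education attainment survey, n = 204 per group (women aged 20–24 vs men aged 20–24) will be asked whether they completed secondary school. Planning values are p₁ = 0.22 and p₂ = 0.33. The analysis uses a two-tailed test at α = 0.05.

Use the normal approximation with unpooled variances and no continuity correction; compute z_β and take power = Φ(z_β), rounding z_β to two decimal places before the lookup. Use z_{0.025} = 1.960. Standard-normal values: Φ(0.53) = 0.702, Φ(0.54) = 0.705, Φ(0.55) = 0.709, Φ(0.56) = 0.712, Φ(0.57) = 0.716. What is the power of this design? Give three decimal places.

Power ≈ 0.709

z_β = |p₁−p₂|·√(n/[p₁q₁+p₂q₂]) − z_{α/2}
    = 0.11 · √(204/0.3927) − 1.960
    = 0.11 · 22.7921 − 1.960
    = 2.5071 − 1.960 = 0.5471 → 0.55
Power = Φ(0.55) = 0.709.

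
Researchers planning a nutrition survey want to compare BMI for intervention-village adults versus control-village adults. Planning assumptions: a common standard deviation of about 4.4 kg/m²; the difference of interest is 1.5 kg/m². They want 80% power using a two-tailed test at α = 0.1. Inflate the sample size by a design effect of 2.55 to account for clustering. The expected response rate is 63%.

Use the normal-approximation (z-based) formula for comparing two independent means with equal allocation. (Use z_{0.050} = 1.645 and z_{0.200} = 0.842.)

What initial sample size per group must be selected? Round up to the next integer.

n = (z_{α/2} + z_β)² · (σ₁² + σ₂²) / δ²
  = (1.645 + 0.842)² · (2·4.4² = 38.72) / 1.5²
  = 6.1852 · 38.72 / 2.25
  = 106.44
Design effect: 2.55 × 106.44 = 271.42.
Adjust for 63% response: 271.42 / 0.63 = 430.83.
Round up → n = 431 per group.

n = 431 per group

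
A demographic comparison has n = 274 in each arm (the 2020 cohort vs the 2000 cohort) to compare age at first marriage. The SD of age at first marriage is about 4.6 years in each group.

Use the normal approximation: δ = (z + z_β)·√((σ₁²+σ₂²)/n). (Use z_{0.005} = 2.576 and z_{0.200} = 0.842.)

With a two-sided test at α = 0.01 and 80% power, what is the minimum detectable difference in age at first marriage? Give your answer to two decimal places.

Minimum detectable difference ≈ 1.34 years

δ = (z_{α/2} + z_β) · √((σ₁²+σ₂²)/n)
  = (2.576 + 0.842) · √(42.32/274)
  = 3.418 · √0.15445
  = 3.418 · 0.3930
  = 1.3433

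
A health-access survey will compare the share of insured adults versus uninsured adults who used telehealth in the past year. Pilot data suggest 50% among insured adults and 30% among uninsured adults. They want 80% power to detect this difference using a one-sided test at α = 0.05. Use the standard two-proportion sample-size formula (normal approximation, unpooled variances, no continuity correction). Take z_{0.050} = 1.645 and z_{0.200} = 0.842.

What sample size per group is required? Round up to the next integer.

n = (z_α + z_β)² · [p₁(1−p₁) + p₂(1−p₂)] / (p₁ − p₂)²
  = (1.645 + 0.842)² · (0.50·0.50 + 0.30·0.70) / (0.20)²
  = (2.487)² · (0.2500 + 0.2100) / 0.0400
  = 6.1852 · 0.4600 / 0.0400
  = 71.13
Round up → n = 72 per group.

n = 72 per group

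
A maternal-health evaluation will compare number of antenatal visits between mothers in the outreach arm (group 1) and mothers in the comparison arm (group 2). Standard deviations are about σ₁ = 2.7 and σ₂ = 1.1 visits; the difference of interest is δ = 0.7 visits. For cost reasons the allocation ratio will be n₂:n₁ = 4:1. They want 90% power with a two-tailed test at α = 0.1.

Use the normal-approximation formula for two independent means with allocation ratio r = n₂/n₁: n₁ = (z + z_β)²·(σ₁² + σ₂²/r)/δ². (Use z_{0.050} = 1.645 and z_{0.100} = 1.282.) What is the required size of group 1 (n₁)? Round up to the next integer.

n₁ = (z_{α/2} + z_β)² · (σ₁² + σ₂²/r) / δ²
   = (1.645 + 1.282)² · (2.7² + 1.1²/4) / 0.7²
   = 8.5673 · (7.29 + 0.3025) / 0.49
   = 8.5673 · 7.5925 / 0.49
   = 132.75
Round up → n₁ = 133; n₂ = r·n₁ = 4 × 133 = 532.

n₁ = 133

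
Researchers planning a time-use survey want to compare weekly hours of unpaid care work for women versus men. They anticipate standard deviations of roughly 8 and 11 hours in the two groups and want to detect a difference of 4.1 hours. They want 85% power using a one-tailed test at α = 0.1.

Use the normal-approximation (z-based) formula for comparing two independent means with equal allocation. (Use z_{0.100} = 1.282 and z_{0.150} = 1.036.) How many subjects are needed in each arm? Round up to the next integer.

n = 60 per group

n = (z_α + z_β)² · (σ₁² + σ₂²) / δ²
  = (1.282 + 1.036)² · (8² + 11² = 185) / 4.1²
  = 5.3731 · 185 / 16.81
  = 59.13
Round up → n = 60 per group.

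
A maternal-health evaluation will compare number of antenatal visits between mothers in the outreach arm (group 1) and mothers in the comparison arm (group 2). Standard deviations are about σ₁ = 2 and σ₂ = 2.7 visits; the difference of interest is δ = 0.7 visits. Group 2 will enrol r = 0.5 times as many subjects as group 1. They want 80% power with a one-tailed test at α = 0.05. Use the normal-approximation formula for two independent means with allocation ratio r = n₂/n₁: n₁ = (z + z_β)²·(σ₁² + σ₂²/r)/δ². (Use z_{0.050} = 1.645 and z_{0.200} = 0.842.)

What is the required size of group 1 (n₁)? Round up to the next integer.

n₁ = (z_α + z_β)² · (σ₁² + σ₂²/r) / δ²
   = (1.645 + 0.842)² · (2² + 2.7²/0.5) / 0.7²
   = 6.1852 · (4 + 14.58) / 0.49
   = 6.1852 · 18.58 / 0.49
   = 234.53
Round up → n₁ = 235; n₂ = r·n₁ = 0.5 × 235 = 118.

n₁ = 235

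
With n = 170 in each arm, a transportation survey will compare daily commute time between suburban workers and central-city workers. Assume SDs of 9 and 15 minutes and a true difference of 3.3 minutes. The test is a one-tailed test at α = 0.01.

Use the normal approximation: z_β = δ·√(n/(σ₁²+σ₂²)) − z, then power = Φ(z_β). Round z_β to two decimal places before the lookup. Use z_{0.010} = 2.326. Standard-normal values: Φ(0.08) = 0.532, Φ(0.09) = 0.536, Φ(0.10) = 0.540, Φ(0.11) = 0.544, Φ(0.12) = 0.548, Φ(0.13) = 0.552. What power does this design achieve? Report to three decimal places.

z_β = δ·√(n/(σ₁²+σ₂²)) − z_α
    = 3.3 · √(170/306) − 2.326
    = 3.3 · 0.74536 − 2.326
    = 2.4597 − 2.326 = 0.1337 → 0.13
Power = Φ(0.13) = 0.552.

Power ≈ 0.552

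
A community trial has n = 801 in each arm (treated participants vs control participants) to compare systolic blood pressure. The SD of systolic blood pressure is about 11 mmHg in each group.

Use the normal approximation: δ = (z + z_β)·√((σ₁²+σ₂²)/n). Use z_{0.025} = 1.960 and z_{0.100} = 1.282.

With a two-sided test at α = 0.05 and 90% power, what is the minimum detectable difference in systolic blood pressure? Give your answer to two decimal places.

δ = (z_{α/2} + z_β) · √((σ₁²+σ₂²)/n)
  = (1.960 + 1.282) · √(242/801)
  = 3.242 · √0.30212
  = 3.242 · 0.5497
  = 1.7820

Minimum detectable difference ≈ 1.78 mmHg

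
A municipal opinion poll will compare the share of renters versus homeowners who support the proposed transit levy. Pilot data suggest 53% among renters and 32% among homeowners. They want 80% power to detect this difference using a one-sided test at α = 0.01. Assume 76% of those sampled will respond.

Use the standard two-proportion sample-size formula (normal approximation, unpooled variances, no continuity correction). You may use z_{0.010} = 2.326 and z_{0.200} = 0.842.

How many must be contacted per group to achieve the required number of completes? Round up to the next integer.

n = (z_α + z_β)² · [p₁(1−p₁) + p₂(1−p₂)] / (p₁ − p₂)²
  = (2.326 + 0.842)² · (0.53·0.47 + 0.32·0.68) / (0.21)²
  = (3.168)² · (0.2491 + 0.2176) / 0.0441
  = 10.0362 · 0.4667 / 0.0441
  = 106.21
Adjust for 76% response: 106.21 / 0.76 = 139.75.
Round up → n = 140 per group.

n = 140 per group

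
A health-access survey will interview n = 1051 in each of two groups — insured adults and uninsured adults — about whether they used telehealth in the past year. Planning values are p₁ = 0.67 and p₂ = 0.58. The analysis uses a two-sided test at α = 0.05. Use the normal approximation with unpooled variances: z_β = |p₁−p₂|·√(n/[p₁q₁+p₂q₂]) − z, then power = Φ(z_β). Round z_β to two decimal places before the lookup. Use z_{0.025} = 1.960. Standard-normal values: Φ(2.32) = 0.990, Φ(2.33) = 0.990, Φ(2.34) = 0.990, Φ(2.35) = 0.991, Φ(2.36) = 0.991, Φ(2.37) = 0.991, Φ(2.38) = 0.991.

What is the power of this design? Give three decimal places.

Power ≈ 0.990

z_β = |p₁−p₂|·√(n/[p₁q₁+p₂q₂]) − z_{α/2}
    = 0.09 · √(1051/0.4647) − 1.960
    = 0.09 · 47.5571 − 1.960
    = 4.2801 − 1.960 = 2.3201 → 2.32
Power = Φ(2.32) = 0.990.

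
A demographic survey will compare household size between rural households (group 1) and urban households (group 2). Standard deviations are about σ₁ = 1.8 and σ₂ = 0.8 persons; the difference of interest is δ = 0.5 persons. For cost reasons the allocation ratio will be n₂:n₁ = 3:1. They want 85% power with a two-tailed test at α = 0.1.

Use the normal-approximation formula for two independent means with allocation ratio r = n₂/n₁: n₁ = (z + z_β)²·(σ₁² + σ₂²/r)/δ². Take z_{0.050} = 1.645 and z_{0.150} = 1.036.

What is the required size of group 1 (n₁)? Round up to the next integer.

n₁ = (z_{α/2} + z_β)² · (σ₁² + σ₂²/r) / δ²
   = (1.645 + 1.036)² · (1.8² + 0.8²/3) / 0.5²
   = 7.1878 · (3.24 + 0.21333) / 0.25
   = 7.1878 · 3.4533 / 0.25
   = 99.29
Round up → n₁ = 100; n₂ = r·n₁ = 3 × 100 = 300.

n₁ = 100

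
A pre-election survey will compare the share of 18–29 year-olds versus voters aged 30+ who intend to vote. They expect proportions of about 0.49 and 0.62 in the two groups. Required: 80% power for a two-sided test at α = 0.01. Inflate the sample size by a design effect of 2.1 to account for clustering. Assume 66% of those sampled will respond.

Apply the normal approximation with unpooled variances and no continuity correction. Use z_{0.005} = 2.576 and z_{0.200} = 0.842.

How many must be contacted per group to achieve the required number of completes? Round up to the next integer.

n = (z_{α/2} + z_β)² · [p₁(1−p₁) + p₂(1−p₂)] / (p₁ − p₂)²
  = (2.576 + 0.842)² · (0.49·0.51 + 0.62·0.38) / (-0.13)²
  = (3.418)² · (0.2499 + 0.2356) / 0.0169
  = 11.6827 · 0.4855 / 0.0169
  = 335.62
Design effect: 2.1 × 335.62 = 704.80.
Adjust for 66% response: 704.80 / 0.66 = 1067.88.
Round up → n = 1068 per group.

n = 1068 per group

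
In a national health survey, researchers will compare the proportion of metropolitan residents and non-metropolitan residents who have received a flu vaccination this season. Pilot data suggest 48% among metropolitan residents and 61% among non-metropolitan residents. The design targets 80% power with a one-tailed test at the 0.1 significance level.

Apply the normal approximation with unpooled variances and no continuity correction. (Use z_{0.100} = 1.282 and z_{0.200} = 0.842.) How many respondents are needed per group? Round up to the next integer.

n = 131 per group

n = (z_α + z_β)² · [p₁(1−p₁) + p₂(1−p₂)] / (p₁ − p₂)²
  = (1.282 + 0.842)² · (0.48·0.52 + 0.61·0.39) / (-0.13)²
  = (2.124)² · (0.2496 + 0.2379) / 0.0169
  = 4.5114 · 0.4875 / 0.0169
  = 130.14
Round up → n = 131 per group.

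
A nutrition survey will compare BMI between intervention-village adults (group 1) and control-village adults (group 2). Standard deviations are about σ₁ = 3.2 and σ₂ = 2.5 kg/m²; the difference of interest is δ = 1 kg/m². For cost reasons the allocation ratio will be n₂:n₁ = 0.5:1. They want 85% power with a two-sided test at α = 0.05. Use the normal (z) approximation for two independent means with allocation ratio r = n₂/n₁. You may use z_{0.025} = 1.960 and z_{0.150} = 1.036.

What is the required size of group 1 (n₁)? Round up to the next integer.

n₁ = (z_{α/2} + z_β)² · (σ₁² + σ₂²/r) / δ²
   = (1.960 + 1.036)² · (3.2² + 2.5²/0.5) / 1²
   = 8.9760 · (10.24 + 12.5) / 1
   = 8.9760 · 22.74 / 1
   = 204.11
Round up → n₁ = 205; n₂ = r·n₁ = 0.5 × 205 = 103.

n₁ = 205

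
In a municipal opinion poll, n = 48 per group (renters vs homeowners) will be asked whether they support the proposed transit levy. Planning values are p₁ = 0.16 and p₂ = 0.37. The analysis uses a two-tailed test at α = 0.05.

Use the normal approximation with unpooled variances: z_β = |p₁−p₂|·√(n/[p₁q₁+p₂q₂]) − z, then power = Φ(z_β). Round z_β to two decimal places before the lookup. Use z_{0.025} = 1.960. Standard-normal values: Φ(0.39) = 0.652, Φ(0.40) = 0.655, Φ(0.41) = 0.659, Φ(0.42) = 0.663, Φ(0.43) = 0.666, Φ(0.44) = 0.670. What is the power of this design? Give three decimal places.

Power ≈ 0.670

z_β = |p₁−p₂|·√(n/[p₁q₁+p₂q₂]) − z_{α/2}
    = 0.21 · √(48/0.3675) − 1.960
    = 0.21 · 11.4286 − 1.960
    = 2.4000 − 1.960 = 0.4400 → 0.44
Power = Φ(0.44) = 0.670.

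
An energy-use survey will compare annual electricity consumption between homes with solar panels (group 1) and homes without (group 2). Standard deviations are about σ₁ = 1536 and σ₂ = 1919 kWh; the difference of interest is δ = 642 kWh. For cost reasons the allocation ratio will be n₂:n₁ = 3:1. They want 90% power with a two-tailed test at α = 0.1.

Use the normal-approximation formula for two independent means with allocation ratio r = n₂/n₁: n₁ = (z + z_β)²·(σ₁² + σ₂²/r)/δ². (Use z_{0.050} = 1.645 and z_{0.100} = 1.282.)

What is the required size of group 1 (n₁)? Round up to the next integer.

n₁ = (z_{α/2} + z_β)² · (σ₁² + σ₂²/r) / δ²
   = (1.645 + 1.282)² · (1536² + 1919²/3) / 642²
   = 8.5673 · (2359296 + 1227520.3) / 412164
   = 8.5673 · 3586816.3 / 412164
   = 74.56
Round up → n₁ = 75; n₂ = r·n₁ = 3 × 75 = 225.

n₁ = 75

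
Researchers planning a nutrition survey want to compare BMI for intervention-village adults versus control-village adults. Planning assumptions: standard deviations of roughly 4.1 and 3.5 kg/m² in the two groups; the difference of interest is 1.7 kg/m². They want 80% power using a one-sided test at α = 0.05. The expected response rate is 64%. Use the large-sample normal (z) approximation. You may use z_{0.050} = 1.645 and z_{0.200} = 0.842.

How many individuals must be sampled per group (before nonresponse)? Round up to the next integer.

n = 98 per group

n = (z_α + z_β)² · (σ₁² + σ₂²) / δ²
  = (1.645 + 0.842)² · (4.1² + 3.5² = 29.06) / 1.7²
  = 6.1852 · 29.06 / 2.89
  = 62.19
Adjust for 64% response: 62.19 / 0.64 = 97.18.
Round up → n = 98 per group.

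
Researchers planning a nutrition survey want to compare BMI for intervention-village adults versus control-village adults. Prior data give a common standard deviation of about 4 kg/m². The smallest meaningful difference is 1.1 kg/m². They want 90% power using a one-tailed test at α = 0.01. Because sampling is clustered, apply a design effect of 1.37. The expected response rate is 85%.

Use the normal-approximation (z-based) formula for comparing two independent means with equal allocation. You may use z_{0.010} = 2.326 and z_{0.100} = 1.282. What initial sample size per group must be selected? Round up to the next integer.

n = (z_α + z_β)² · (σ₁² + σ₂²) / δ²
  = (2.326 + 1.282)² · (2·4² = 32) / 1.1²
  = 13.0177 · 32 / 1.21
  = 344.27
Design effect: 1.37 × 344.27 = 471.65.
Adjust for 85% response: 471.65 / 0.85 = 554.88.
Round up → n = 555 per group.

n = 555 per group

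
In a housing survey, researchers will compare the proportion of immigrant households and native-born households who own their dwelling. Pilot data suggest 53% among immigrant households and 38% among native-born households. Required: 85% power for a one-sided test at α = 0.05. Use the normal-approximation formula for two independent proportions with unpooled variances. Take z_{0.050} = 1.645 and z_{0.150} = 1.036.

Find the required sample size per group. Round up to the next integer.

n = 155 per group

n = (z_α + z_β)² · [p₁(1−p₁) + p₂(1−p₂)] / (p₁ − p₂)²
  = (1.645 + 1.036)² · (0.53·0.47 + 0.38·0.62) / (0.15)²
  = (2.681)² · (0.2491 + 0.2356) / 0.0225
  = 7.1878 · 0.4847 / 0.0225
  = 154.84
Round up → n = 155 per group.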